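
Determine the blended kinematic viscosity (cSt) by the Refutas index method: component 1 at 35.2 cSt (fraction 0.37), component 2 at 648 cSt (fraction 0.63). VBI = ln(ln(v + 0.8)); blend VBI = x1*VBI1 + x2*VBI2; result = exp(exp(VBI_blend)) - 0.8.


Refutas method: VBN_i = 14.534*ln(ln(visc_i + 0.8)) + 10.975, blended linearly by mass fraction; since VBN is linear in VBI_i = ln(ln(visc_i + 0.8)) and the fractions sum to 1, blend VBI directly: visc = exp(exp(VBI_blend)) - 0.8
VBI_1 = ln(ln(35.2 + 0.8)) = 1.27635
VBI_2 = ln(ln(648 + 0.8)) = 1.86797
VBI_blend = 0.37 * 1.27635 + 0.63 * 1.86797 = 1.64907
visc_blend = exp(exp(1.64907)) - 0.8 = 180.9

180.9 cSt


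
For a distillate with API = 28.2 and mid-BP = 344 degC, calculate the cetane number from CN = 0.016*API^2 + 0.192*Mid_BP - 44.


CN = 0.016 * 28.2^2 + 0.192 * 344 - 44
CN = 12.72384 + 66.048 - 44 = 34.77184

34.77184


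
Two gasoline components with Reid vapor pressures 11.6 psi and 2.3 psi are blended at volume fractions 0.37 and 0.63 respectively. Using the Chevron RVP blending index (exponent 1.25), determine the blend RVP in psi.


Chevron index: RVP_blend = (sum xi*RVPi^1.25)^(1/1.25)
RVP^1.25 terms: 0.37 * 11.6^1.25 + 0.63 * 2.3^1.25 = 9.70533
RVP_blend = 9.70533^(1/1.25) = 6.160

6.160 psi


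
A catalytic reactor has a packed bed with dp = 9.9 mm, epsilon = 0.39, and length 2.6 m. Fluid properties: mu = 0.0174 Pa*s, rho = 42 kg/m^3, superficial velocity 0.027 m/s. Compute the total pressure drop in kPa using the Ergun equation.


dp = 9.9 mm = 0.0099 m
Viscous term = 150*0.0174*0.027*(1-0.39)^2 / (0.0099^2*0.39^3) = 4510.24
Inertial term = 1.75*42*0.027^2*(1-0.39) / (0.0099*0.39^3) = 55.6565
dP/L = 4510.24 + 55.6565 = 4565.9 Pa/m
dP = 4565.9 * 2.6 / 1000 = 11.87 kPa

11.87 kPa


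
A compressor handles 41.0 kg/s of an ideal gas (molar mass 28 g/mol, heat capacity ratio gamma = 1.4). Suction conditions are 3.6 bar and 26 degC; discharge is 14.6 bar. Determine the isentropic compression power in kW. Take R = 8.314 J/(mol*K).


Isentropic work: W = m*(gamma/(gamma-1))*(R*T1/MW)*((P2/P1)^((gamma-1)/gamma) - 1)
T1 = 26 + 273.15 = 299.15 K
Pressure ratio = 14.6 / 3.6 = 4.05556
Exponent = (1.4 - 1)/1.4 = 0.285714
(P2/P1)^exp - 1 = 4.05556^0.285714 - 1 = 0.491862
W = 41.0 * 1.4 / 0.4 * 8.314 * 299.15 / 28 * 0.491862 = 6270

6270 kW


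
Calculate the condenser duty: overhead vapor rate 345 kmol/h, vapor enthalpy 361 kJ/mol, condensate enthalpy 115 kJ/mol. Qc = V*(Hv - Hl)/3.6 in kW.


Qc = 345 * (361 - 115) / 3.6 = 345 * 246 / 3.6 = 23580

23580 kW


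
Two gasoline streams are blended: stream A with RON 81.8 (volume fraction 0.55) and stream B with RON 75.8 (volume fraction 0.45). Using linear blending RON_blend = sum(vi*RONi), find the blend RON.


Linear blending: RON_blend = sum(vi * RONi)
Contribution 1: 0.55 * 81.8 = 44.99
Contribution 2: 0.45 * 75.8 = 34.11
RON_blend = 44.99 + 34.11 = 79.1

79.1


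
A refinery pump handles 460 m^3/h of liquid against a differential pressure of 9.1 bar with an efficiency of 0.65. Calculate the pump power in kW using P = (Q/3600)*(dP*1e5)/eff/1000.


Q = 460 / 3600 = 0.127778 m^3/s
P = 0.127778 * (9.1 * 1e5) / 0.65 / 1000 = 178.9

178.9 kW


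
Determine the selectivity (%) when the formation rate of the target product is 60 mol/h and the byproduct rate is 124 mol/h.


Selectivity = desired / (desired + undesired) * 100
Total products = 60 + 124 = 184 mol/h
S = 60 / 184 * 100
= 0.3261 * 100
= 32.61 %

32.61 %


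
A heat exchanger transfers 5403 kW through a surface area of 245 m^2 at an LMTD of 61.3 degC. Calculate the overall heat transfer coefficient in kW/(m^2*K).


From Q = U*A*LMTD, U = Q / (A * LMTD)
U = 5403 / (245 * 61.3) = 5403 / 15018.5 = 0.3598

0.3598 kW/(m^2*K)


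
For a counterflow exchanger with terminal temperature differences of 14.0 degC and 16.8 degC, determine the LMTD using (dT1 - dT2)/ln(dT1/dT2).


LMTD = (dT1 - dT2) / ln(dT1/dT2)
= (14.0 - 16.8) / ln(14.0 / 16.8) = -2.8 / -0.182322 = 15.36

15.36 degC


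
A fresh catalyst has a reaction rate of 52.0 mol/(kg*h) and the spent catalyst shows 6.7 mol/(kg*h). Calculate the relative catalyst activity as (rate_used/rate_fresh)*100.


Activity (%) = (rate_used / rate_fresh) * 100
rate_used = 6.7, rate_fresh = 52.0
= (6.7 / 52.0) * 100
= 0.1288 * 100 = 12.88

12.88 %


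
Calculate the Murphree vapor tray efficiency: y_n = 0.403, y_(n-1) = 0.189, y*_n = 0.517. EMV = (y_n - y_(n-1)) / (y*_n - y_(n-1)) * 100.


Murphree vapor efficiency: EMV = (y_n - y_(n-1)) / (y*_n - y_(n-1)) * 100
EMV = (0.403 - 0.189) / (0.517 - 0.189) * 100 = 0.214 / 0.328 * 100 = 65.24

65.24 %


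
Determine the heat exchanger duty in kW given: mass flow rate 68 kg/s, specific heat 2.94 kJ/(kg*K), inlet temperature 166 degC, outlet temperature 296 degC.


Q = m_dot * cp * delta_T
delta_T = 296 - 166 = 130 K
Q = 68 * 2.94 * 130
= 199.92 * 130
= 25989.6 kW

25989.6 kW


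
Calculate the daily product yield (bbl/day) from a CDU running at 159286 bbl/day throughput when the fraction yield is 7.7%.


Crude throughput = 159286 bbl/day
Fraction yield = 7.7%
yield = throughput * fraction / 100
yield = 159286 * 7.7 / 100 = 12265.022

12265.022 bbl/day


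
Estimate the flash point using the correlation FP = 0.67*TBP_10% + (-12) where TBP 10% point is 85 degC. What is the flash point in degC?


FP = 0.67 * 85 + (-12) = 44.95

44.95 degC


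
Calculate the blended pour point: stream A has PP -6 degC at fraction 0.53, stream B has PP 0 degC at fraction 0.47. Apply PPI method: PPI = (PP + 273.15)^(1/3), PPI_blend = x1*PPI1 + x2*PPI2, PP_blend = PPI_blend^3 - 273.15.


PPI_1 = (-6 + 273.15)^(1/3) = 6.440482
PPI_2 = (0 + 273.15)^(1/3) = 6.488342
PPI_blend = 0.53 * 6.440482 + 0.47 * 6.488342 = 6.462976
PP_blend = 6.462976^3 - 273.15 = 269.9589 - 273.15 = -3.19

-3.19 degC


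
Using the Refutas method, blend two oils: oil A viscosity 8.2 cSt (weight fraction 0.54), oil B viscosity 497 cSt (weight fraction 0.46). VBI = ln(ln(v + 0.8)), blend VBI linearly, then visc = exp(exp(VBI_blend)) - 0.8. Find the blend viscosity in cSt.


Refutas method: VBN_i = 14.534*ln(ln(visc_i + 0.8)) + 10.975, blended linearly by mass fraction; since VBN is linear in VBI_i = ln(ln(visc_i + 0.8)) and the fractions sum to 1, blend VBI directly: visc = exp(exp(VBI_blend)) - 0.8
VBI_1 = ln(ln(8.2 + 0.8)) = 0.787195
VBI_2 = ln(ln(497 + 0.8)) = 1.82619
VBI_blend = 0.54 * 0.787195 + 0.46 * 1.82619 = 1.26513
visc_blend = exp(exp(1.26513)) - 0.8 = 33.79

33.79 cSt


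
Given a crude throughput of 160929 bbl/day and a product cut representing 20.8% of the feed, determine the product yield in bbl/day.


Crude throughput = 160929 bbl/day
Fraction yield = 20.8%
yield = throughput * fraction / 100
yield = 160929 * 20.8 / 100 = 33473.232

33473.232 bbl/day


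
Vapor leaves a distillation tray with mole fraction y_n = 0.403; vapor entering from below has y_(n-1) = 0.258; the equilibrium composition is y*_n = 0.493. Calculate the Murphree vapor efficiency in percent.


Murphree vapor efficiency: EMV = (y_n - y_(n-1)) / (y*_n - y_(n-1)) * 100
EMV = (0.403 - 0.258) / (0.493 - 0.258) * 100 = 0.145 / 0.235 * 100 = 61.70

61.70 %


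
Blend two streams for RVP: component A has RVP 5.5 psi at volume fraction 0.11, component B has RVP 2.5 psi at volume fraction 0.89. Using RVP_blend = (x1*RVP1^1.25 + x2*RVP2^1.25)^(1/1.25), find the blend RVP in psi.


Chevron index: RVP_blend = (sum xi*RVPi^1.25)^(1/1.25)
RVP^1.25 terms: 0.11 * 5.5^1.25 + 0.89 * 2.5^1.25 = 3.72429
RVP_blend = 3.72429^(1/1.25) = 2.863

2.863 psi


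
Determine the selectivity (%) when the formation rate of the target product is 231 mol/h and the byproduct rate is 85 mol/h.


Selectivity = desired / (desired + undesired) * 100
Total products = 231 + 85 = 316 mol/h
S = 231 / 316 * 100
= 0.7310 * 100
= 73.10 %

73.10 %


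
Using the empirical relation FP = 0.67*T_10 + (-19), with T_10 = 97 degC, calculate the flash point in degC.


FP = 0.67 * 97 + (-19) = 45.99

45.99 degC


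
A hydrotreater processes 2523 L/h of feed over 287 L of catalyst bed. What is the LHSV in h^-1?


LHSV = volumetric feed rate / catalyst volume
= 2523 L/h / 287 L
= 8.791 h^-1

8.791 h^-1


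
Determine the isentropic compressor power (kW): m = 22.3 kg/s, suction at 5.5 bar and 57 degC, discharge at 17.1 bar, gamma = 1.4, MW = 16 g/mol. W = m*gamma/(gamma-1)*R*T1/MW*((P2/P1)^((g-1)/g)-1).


Isentropic work: W = m*(gamma/(gamma-1))*(R*T1/MW)*((P2/P1)^((gamma-1)/gamma) - 1)
T1 = 57 + 273.15 = 330.15 K
Pressure ratio = 17.1 / 5.5 = 3.10909
Exponent = (1.4 - 1)/1.4 = 0.285714
(P2/P1)^exp - 1 = 3.10909^0.285714 - 1 = 0.382777
W = 22.3 * 1.4 / 0.4 * 8.314 * 330.15 / 16 * 0.382777 = 5125

5125 kW


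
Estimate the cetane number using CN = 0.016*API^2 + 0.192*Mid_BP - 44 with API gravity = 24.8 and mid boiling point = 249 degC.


CN = 0.016 * 24.8^2 + 0.192 * 249 - 44
CN = 9.84064 + 47.808 - 44 = 13.64864

13.64864


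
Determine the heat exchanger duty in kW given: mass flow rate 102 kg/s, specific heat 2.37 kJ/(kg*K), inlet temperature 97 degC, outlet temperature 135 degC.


Q = m_dot * cp * delta_T
delta_T = 135 - 97 = 38 K
Q = 102 * 2.37 * 38
= 241.74 * 38
= 9186.12 kW

9186.12 kW


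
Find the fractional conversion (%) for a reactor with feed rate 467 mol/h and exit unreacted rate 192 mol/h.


X = (F_in - F_out) / F_in * 100
Moles reacted = 467 - 192 = 275
X = 275 / 467 * 100
= 0.5889 * 100
= 58.89 %

58.89 %


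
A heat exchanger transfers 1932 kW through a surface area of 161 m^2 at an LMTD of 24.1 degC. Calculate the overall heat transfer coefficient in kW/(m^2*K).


From Q = U*A*LMTD, U = Q / (A * LMTD)
U = 1932 / (161 * 24.1) = 1932 / 3880.1 = 0.4979

0.4979 kW/(m^2*K)


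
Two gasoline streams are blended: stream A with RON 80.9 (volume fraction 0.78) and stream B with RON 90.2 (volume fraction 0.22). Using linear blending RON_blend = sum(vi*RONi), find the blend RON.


Linear blending: RON_blend = sum(vi * RONi)
Contribution 1: 0.78 * 80.9 = 63.102
Contribution 2: 0.22 * 90.2 = 19.844
RON_blend = 63.102 + 19.844 = 82.946

82.946


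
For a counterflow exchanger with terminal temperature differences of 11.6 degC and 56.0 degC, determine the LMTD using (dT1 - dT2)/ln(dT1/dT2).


LMTD = (dT1 - dT2) / ln(dT1/dT2)
= (11.6 - 56.0) / ln(11.6 / 56.0) = -44.4 / -1.57435 = 28.20

28.20 degC


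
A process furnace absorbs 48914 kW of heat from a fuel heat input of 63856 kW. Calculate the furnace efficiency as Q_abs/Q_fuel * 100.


Furnace efficiency = Q_absorbed / Q_fuel * 100
= 48914 / 63856 * 100 = 76.60

76.60 %


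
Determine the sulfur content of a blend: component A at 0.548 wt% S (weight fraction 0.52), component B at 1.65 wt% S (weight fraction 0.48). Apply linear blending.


Linear sulfur blending: S_blend = x1*S1 + x2*S2
Contribution 1: 0.52 * 0.548 = 0.28496 wt%
Contribution 2: 0.48 * 1.65 = 0.792 wt%
S_blend = 0.28496 + 0.792 = 1.07696

1.07696 wt%


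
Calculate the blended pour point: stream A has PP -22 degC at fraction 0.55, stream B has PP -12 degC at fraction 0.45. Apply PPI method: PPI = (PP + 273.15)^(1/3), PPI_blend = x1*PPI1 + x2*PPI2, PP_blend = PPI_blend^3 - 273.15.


PPI_1 = (-22 + 273.15)^(1/3) = 6.30925
PPI_2 = (-12 + 273.15)^(1/3) = 6.391901
PPI_blend = 0.55 * 6.30925 + 0.45 * 6.391901 = 6.346443
PP_blend = 6.346443^3 - 273.15 = 255.6178 - 273.15 = -17.53

-17.53 degC


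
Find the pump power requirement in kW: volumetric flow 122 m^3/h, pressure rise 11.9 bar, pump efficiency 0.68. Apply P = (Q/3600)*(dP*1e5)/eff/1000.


Q = 122 / 3600 = 0.0338889 m^3/s
P = 0.0338889 * (11.9 * 1e5) / 0.68 / 1000 = 59.31

59.31 kW


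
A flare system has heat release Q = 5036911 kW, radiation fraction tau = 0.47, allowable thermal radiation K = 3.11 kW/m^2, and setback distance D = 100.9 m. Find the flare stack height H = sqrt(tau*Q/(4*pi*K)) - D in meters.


tau*Q/(4*pi*K) = 0.47 * 5036911 / (4 * pi * 3.11) = 60574.8
sqrt(60574.8) = 246.119
H = 246.119 - 100.9 = 145.2

145.2 m


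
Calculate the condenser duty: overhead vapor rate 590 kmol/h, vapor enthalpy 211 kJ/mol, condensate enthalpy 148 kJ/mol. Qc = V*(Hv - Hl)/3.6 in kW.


Qc = 590 * (211 - 148) / 3.6 = 590 * 63 / 3.6 = 10320

10320 kW


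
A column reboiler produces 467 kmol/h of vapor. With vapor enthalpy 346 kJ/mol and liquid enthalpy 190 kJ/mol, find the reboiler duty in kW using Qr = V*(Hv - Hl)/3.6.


Qr = 467 * (346 - 190) / 3.6 = 467 * 156 / 3.6 = 20240

20240 kW


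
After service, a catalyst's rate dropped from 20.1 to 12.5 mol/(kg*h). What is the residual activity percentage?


Activity (%) = (rate_used / rate_fresh) * 100
rate_used = 12.5, rate_fresh = 20.1
= (12.5 / 20.1) * 100
= 0.6219 * 100 = 62.19

62.19 %


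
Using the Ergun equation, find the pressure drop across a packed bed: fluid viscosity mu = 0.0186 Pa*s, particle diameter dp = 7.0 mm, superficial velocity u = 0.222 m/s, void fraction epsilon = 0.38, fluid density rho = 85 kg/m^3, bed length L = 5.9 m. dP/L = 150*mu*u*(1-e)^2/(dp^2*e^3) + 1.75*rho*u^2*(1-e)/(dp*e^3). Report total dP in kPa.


dp = 7.0 mm = 0.007 m
Viscous term = 150*0.0186*0.222*(1-0.38)^2 / (0.007^2*0.38^3) = 88551
Inertial term = 1.75*85*0.222^2*(1-0.38) / (0.007*0.38^3) = 11833.3
dP/L = 88551 + 11833.3 = 100384 Pa/m
dP = 100384 * 5.9 / 1000 = 592.3 kPa

592.3 kPa


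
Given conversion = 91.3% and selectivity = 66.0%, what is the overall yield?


Overall yield = conversion (%) * selectivity (%) / 100
Conversion = 91.3%, Selectivity = 66.0%
Y = 91.3 * 66.0 / 100
= 60.258 %

60.258 %


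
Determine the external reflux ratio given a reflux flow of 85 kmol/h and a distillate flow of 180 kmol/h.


Reflux ratio definition: R = L / D (liquid returned / distillate withdrawn)
L = 85 kmol/h, D = 180 kmol/h
R = 85 / 180 = 0.4722

0.4722


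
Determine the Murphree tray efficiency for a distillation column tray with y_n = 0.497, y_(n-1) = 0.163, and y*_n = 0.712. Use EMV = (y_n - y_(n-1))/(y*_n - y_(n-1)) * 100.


Murphree vapor efficiency: EMV = (y_n - y_(n-1)) / (y*_n - y_(n-1)) * 100
EMV = (0.497 - 0.163) / (0.712 - 0.163) * 100 = 0.334 / 0.549 * 100 = 60.84

60.84 %


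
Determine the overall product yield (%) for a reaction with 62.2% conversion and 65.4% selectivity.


Overall yield = conversion (%) * selectivity (%) / 100
Conversion = 62.2%, Selectivity = 65.4%
Y = 62.2 * 65.4 / 100
= 40.6788 %

40.6788 %


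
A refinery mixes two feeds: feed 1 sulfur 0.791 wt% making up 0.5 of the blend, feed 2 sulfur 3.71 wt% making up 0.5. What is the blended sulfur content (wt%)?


Linear sulfur blending: S_blend = x1*S1 + x2*S2
Contribution 1: 0.5 * 0.791 = 0.3955 wt%
Contribution 2: 0.5 * 3.71 = 1.855 wt%
S_blend = 0.3955 + 1.855 = 2.2505

2.2505 wt%


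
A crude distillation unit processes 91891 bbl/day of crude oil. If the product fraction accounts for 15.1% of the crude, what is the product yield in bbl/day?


Crude throughput = 91891 bbl/day
Fraction yield = 15.1%
yield = throughput * fraction / 100
yield = 91891 * 15.1 / 100 = 13875.541

13875.541 bbl/day


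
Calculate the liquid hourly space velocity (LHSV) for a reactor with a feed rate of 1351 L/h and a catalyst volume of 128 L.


LHSV = volumetric feed rate / catalyst volume
= 1351 L/h / 128 L
= 10.55 h^-1

10.55 h^-1


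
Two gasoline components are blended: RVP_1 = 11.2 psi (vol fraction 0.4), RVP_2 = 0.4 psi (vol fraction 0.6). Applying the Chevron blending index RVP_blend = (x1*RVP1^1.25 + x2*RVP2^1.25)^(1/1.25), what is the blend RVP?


Chevron index: RVP_blend = (sum xi*RVPi^1.25)^(1/1.25)
RVP^1.25 terms: 0.4 * 11.2^1.25 + 0.6 * 0.4^1.25 = 8.3865
RVP_blend = 8.3865^(1/1.25) = 5.481

5.481 psi


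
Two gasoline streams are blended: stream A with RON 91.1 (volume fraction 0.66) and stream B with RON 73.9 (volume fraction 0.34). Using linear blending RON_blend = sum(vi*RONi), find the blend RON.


Linear blending: RON_blend = sum(vi * RONi)
Contribution 1: 0.66 * 91.1 = 60.126
Contribution 2: 0.34 * 73.9 = 25.126
RON_blend = 60.126 + 25.126 = 85.252

85.252


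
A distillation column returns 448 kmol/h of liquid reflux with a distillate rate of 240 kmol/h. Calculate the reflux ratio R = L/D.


Reflux ratio definition: R = L / D (liquid returned / distillate withdrawn)
L = 448 kmol/h, D = 240 kmol/h
R = 448 / 240 = 1.867

1.867


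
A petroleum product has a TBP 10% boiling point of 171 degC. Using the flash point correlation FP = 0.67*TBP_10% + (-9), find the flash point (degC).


FP = 0.67 * 171 + (-9) = 105.57

105.57 degC


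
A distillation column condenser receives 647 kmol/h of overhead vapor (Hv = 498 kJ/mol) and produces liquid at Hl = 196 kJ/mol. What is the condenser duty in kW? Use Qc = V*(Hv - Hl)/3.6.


Qc = 647 * (498 - 196) / 3.6 = 647 * 302 / 3.6 = 54280

54280 kW


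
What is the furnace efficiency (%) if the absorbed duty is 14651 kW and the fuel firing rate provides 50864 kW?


Furnace efficiency = Q_absorbed / Q_fuel * 100
= 14651 / 50864 * 100 = 28.80

28.80 %


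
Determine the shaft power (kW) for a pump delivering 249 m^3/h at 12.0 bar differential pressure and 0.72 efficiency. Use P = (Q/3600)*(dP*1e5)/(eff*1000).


Q = 249 / 3600 = 0.0691667 m^3/s
P = 0.0691667 * (12.0 * 1e5) / 0.72 / 1000 = 115.3

115.3 kW


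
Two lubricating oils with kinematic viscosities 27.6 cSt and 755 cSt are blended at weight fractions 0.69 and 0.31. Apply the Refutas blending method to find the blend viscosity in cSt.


Refutas method: VBN_i = 14.534*ln(ln(visc_i + 0.8)) + 10.975, blended linearly by mass fraction; since VBN is linear in VBI_i = ln(ln(visc_i + 0.8)) and the fractions sum to 1, blend VBI directly: visc = exp(exp(VBI_blend)) - 0.8
VBI_1 = ln(ln(27.6 + 0.8)) = 1.20788
VBI_2 = ln(ln(755 + 0.8)) = 1.89127
VBI_blend = 0.69 * 1.20788 + 0.31 * 1.89127 = 1.41973
visc_blend = exp(exp(1.41973)) - 0.8 = 61.75

61.75 cSt


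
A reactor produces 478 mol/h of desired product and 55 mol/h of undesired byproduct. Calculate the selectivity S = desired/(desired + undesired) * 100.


Selectivity = desired / (desired + undesired) * 100
Total products = 478 + 55 = 533 mol/h
S = 478 / 533 * 100
= 0.8968 * 100
= 89.68 %

89.68 %


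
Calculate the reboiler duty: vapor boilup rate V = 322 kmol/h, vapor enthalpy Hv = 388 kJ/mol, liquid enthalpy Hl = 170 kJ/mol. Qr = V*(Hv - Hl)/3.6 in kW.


Qr = 322 * (388 - 170) / 3.6 = 322 * 218 / 3.6 = 19500

19500 kW


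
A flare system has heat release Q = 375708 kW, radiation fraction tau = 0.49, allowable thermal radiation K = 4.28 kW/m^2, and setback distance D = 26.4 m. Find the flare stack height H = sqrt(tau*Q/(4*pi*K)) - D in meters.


tau*Q/(4*pi*K) = 0.49 * 375708 / (4 * pi * 4.28) = 3422.89
sqrt(3422.89) = 58.5055
H = 58.5055 - 26.4 = 32.11

32.11 m


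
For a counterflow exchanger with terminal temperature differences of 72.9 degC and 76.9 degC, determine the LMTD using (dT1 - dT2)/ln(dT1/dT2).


LMTD = (dT1 - dT2) / ln(dT1/dT2)
= (72.9 - 76.9) / ln(72.9 / 76.9) = -4 / -0.0534172 = 74.88

74.88 degC


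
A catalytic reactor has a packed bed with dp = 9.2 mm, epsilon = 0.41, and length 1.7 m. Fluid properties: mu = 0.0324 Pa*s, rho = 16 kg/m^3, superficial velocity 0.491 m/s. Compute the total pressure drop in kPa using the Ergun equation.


dp = 9.2 mm = 0.0092 m
Viscous term = 150*0.0324*0.491*(1-0.41)^2 / (0.0092^2*0.41^3) = 142395
Inertial term = 1.75*16*0.491^2*(1-0.41) / (0.0092*0.41^3) = 6281.07
dP/L = 142395 + 6281.07 = 148676 Pa/m
dP = 148676 * 1.7 / 1000 = 252.7 kPa

252.7 kPa


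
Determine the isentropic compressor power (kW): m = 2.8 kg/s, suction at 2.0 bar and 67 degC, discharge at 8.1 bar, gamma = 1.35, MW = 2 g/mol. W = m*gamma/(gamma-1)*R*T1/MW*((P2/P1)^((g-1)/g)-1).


Isentropic work: W = m*(gamma/(gamma-1))*(R*T1/MW)*((P2/P1)^((gamma-1)/gamma) - 1)
T1 = 67 + 273.15 = 340.15 K
Pressure ratio = 8.1 / 2.0 = 4.05
Exponent = (1.35 - 1)/1.35 = 0.259259
(P2/P1)^exp - 1 = 4.05^0.259259 - 1 = 0.437104
W = 2.8 * 1.35 / 0.35 * 8.314 * 340.15 / 2 * 0.437104 = 6675

6675 kW


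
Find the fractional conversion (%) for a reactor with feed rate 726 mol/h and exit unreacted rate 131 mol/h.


X = (F_in - F_out) / F_in * 100
Moles reacted = 726 - 131 = 595
X = 595 / 726 * 100
= 0.8196 * 100
= 81.96 %

81.96 %


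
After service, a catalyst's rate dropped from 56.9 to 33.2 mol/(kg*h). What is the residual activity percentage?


Activity (%) = (rate_used / rate_fresh) * 100
rate_used = 33.2, rate_fresh = 56.9
= (33.2 / 56.9) * 100
= 0.5835 * 100 = 58.35

58.35 %


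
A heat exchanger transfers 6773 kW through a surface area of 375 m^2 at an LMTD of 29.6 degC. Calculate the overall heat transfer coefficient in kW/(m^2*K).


From Q = U*A*LMTD, U = Q / (A * LMTD)
U = 6773 / (375 * 29.6) = 6773 / 11100 = 0.6102

0.6102 kW/(m^2*K)


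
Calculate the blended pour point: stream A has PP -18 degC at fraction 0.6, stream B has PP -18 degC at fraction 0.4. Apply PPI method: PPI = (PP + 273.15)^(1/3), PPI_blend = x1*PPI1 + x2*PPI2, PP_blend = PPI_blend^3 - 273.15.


PPI_1 = (-18 + 273.15)^(1/3) = 6.342569
PPI_2 = (-18 + 273.15)^(1/3) = 6.342569
PPI_blend = 0.6 * 6.342569 + 0.4 * 6.342569 = 6.342569
PP_blend = 6.342569^3 - 273.15 = 255.15 - 273.15 = -18

-18 degC


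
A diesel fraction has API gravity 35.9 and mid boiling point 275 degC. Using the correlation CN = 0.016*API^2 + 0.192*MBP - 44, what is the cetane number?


CN = 0.016 * 35.9^2 + 0.192 * 275 - 44
CN = 20.62096 + 52.8 - 44 = 29.42096

29.42096


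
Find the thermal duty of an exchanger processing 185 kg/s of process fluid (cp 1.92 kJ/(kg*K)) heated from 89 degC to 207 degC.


Q = m_dot * cp * delta_T
delta_T = 207 - 89 = 118 K
Q = 185 * 1.92 * 118
= 355.2 * 118
= 41913.6 kW

41913.6 kW


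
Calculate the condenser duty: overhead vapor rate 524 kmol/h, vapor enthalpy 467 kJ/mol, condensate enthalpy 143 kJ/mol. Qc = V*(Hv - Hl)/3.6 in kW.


Qc = 524 * (467 - 143) / 3.6 = 524 * 324 / 3.6 = 47160

47160 kW


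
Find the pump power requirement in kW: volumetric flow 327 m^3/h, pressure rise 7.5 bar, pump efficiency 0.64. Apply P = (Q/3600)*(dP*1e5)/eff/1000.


Q = 327 / 3600 = 0.0908333 m^3/s
P = 0.0908333 * (7.5 * 1e5) / 0.64 / 1000 = 106.4

106.4 kW


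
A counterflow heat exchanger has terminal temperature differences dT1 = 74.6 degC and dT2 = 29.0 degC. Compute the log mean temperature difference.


LMTD = (dT1 - dT2) / ln(dT1/dT2)
= (74.6 - 29.0) / ln(74.6 / 29.0) = 45.6 / 0.944845 = 48.26

48.26 degC


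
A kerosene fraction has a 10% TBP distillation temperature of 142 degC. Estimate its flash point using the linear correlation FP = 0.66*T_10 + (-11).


FP = 0.66 * 142 + (-11) = 82.72

82.72 degC


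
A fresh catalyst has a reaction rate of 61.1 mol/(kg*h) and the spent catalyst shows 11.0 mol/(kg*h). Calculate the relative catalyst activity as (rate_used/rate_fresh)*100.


Activity (%) = (rate_used / rate_fresh) * 100
rate_used = 11.0, rate_fresh = 61.1
= (11.0 / 61.1) * 100
= 0.1800 * 100 = 18.00

18.00 %


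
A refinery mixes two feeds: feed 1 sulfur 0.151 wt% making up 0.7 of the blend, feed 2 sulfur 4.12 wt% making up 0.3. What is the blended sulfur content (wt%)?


Linear sulfur blending: S_blend = x1*S1 + x2*S2
Contribution 1: 0.7 * 0.151 = 0.1057 wt%
Contribution 2: 0.3 * 4.12 = 1.236 wt%
S_blend = 0.1057 + 1.236 = 1.3417

1.3417 wt%


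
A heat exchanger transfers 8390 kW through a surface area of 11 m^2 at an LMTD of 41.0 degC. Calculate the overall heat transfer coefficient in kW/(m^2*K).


From Q = U*A*LMTD, U = Q / (A * LMTD)
U = 8390 / (11 * 41.0) = 8390 / 451 = 18.60

18.60 kW/(m^2*K)


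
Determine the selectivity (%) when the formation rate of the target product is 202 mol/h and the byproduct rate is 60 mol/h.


Selectivity = desired / (desired + undesired) * 100
Total products = 202 + 60 = 262 mol/h
S = 202 / 262 * 100
= 0.7710 * 100
= 77.10 %

77.10 %


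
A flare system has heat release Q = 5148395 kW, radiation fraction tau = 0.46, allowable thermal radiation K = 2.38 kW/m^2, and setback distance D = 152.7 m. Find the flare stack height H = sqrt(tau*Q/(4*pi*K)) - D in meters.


tau*Q/(4*pi*K) = 0.46 * 5148395 / (4 * pi * 2.38) = 79185
sqrt(79185) = 281.398
H = 281.398 - 152.7 = 128.7

128.7 m


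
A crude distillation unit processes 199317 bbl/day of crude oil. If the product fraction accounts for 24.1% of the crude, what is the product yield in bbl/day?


Crude throughput = 199317 bbl/day
Fraction yield = 24.1%
yield = throughput * fraction / 100
yield = 199317 * 24.1 / 100 = 48035.397

48035.397 bbl/day


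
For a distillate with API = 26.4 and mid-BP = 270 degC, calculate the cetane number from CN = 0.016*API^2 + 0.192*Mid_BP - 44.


CN = 0.016 * 26.4^2 + 0.192 * 270 - 44
CN = 11.15136 + 51.84 - 44 = 18.99136

18.99136


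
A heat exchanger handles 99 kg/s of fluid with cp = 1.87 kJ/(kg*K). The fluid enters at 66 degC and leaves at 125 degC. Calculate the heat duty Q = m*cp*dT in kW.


Q = m_dot * cp * delta_T
delta_T = 125 - 66 = 59 K
Q = 99 * 1.87 * 59
= 185.13 * 59
= 10922.67 kW

10922.67 kW


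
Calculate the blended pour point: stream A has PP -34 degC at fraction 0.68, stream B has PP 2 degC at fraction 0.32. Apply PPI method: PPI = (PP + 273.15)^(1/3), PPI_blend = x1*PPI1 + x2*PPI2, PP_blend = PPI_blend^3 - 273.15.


PPI_1 = (-34 + 273.15)^(1/3) = 6.20712
PPI_2 = (2 + 273.15)^(1/3) = 6.504139
PPI_blend = 0.68 * 6.20712 + 0.32 * 6.504139 = 6.302166
PP_blend = 6.302166^3 - 273.15 = 250.305 - 273.15 = -22.84

-22.84 degC


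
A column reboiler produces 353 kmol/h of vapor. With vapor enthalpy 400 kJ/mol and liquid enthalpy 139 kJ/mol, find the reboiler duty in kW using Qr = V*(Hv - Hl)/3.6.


Qr = 353 * (400 - 139) / 3.6 = 353 * 261 / 3.6 = 25590

25590 kW


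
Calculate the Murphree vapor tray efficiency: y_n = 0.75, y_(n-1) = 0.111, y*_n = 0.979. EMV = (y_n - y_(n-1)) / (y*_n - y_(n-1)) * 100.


Murphree vapor efficiency: EMV = (y_n - y_(n-1)) / (y*_n - y_(n-1)) * 100
EMV = (0.75 - 0.111) / (0.979 - 0.111) * 100 = 0.639 / 0.868 * 100 = 73.62

73.62 %


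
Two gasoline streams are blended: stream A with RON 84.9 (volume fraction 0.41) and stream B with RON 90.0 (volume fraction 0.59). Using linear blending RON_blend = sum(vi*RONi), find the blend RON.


Linear blending: RON_blend = sum(vi * RONi)
Contribution 1: 0.41 * 84.9 = 34.809
Contribution 2: 0.59 * 90.0 = 53.1
RON_blend = 34.809 + 53.1 = 87.909

87.909


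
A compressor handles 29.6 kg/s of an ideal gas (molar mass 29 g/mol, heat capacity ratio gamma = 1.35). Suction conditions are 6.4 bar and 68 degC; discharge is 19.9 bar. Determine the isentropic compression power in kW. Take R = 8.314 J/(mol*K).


Isentropic work: W = m*(gamma/(gamma-1))*(R*T1/MW)*((P2/P1)^((gamma-1)/gamma) - 1)
T1 = 68 + 273.15 = 341.15 K
Pressure ratio = 19.9 / 6.4 = 3.10937
Exponent = (1.35 - 1)/1.35 = 0.259259
(P2/P1)^exp - 1 = 3.10937^0.259259 - 1 = 0.34193
W = 29.6 * 1.35 / 0.35 * 8.314 * 341.15 / 29 * 0.34193 = 3818

3818 kW


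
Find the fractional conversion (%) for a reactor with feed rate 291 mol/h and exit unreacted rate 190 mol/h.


X = (F_in - F_out) / F_in * 100
Moles reacted = 291 - 190 = 101
X = 101 / 291 * 100
= 0.3471 * 100
= 34.71 %

34.71 %


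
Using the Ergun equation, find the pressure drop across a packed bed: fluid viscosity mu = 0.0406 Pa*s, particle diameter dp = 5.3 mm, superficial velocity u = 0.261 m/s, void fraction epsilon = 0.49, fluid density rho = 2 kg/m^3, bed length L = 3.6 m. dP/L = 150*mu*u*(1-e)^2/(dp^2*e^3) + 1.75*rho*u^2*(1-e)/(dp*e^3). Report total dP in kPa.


dp = 5.3 mm = 0.0053 m
Viscous term = 150*0.0406*0.261*(1-0.49)^2 / (0.0053^2*0.49^3) = 125100
Inertial term = 1.75*2*0.261^2*(1-0.49) / (0.0053*0.49^3) = 195.009
dP/L = 125100 + 195.009 = 125295 Pa/m
dP = 125295 * 3.6 / 1000 = 451.1 kPa

451.1 kPa


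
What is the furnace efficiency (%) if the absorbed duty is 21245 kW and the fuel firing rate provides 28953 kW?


Furnace efficiency = Q_absorbed / Q_fuel * 100
= 21245 / 28953 * 100 = 73.38

73.38 %


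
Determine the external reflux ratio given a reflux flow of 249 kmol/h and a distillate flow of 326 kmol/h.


Reflux ratio definition: R = L / D (liquid returned / distillate withdrawn)
L = 249 kmol/h, D = 326 kmol/h
R = 249 / 326 = 0.7638

0.7638


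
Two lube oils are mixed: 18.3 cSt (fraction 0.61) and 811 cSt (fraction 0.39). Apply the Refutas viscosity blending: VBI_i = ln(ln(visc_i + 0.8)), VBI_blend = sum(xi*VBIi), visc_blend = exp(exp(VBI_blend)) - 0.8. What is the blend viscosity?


Refutas method: VBN_i = 14.534*ln(ln(visc_i + 0.8)) + 10.975, blended linearly by mass fraction; since VBN is linear in VBI_i = ln(ln(visc_i + 0.8)) and the fractions sum to 1, blend VBI directly: visc = exp(exp(VBI_blend)) - 0.8
VBI_1 = ln(ln(18.3 + 0.8)) = 1.0817
VBI_2 = ln(ln(811 + 0.8)) = 1.902
VBI_blend = 0.61 * 1.0817 + 0.39 * 1.902 = 1.40162
visc_blend = exp(exp(1.40162)) - 0.8 = 57.28

57.28 cSt


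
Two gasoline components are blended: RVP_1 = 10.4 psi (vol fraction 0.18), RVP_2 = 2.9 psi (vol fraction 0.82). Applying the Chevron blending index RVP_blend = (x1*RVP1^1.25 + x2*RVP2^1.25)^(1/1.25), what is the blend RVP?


Chevron index: RVP_blend = (sum xi*RVPi^1.25)^(1/1.25)
RVP^1.25 terms: 0.18 * 10.4^1.25 + 0.82 * 2.9^1.25 = 6.46495
RVP_blend = 6.46495^(1/1.25) = 4.451

4.451 psi


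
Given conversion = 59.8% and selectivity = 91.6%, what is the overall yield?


Overall yield = conversion (%) * selectivity (%) / 100
Conversion = 59.8%, Selectivity = 91.6%
Y = 59.8 * 91.6 / 100
= 54.7768 %

54.7768 %


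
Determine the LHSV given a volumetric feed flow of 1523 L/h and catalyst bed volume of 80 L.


LHSV = volumetric feed rate / catalyst volume
= 1523 L/h / 80 L
= 19.04 h^-1

19.04 h^-1


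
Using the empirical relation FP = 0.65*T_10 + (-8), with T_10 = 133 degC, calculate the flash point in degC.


FP = 0.65 * 133 + (-8) = 78.45

78.45 degC


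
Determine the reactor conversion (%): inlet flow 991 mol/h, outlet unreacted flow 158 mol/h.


X = (F_in - F_out) / F_in * 100
Moles reacted = 991 - 158 = 833
X = 833 / 991 * 100
= 0.8406 * 100
= 84.06 %

84.06 %


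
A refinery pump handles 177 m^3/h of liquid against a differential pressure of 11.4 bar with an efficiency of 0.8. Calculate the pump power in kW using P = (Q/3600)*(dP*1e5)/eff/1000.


Q = 177 / 3600 = 0.0491667 m^3/s
P = 0.0491667 * (11.4 * 1e5) / 0.8 / 1000 = 70.06

70.06 kW


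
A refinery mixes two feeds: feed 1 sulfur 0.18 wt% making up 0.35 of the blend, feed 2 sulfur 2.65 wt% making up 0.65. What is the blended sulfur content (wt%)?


Linear sulfur blending: S_blend = x1*S1 + x2*S2
Contribution 1: 0.35 * 0.18 = 0.063 wt%
Contribution 2: 0.65 * 2.65 = 1.7225 wt%
S_blend = 0.063 + 1.7225 = 1.7855

1.7855 wt%


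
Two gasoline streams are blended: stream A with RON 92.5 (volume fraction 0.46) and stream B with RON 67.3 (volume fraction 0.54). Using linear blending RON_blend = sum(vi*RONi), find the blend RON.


Linear blending: RON_blend = sum(vi * RONi)
Contribution 1: 0.46 * 92.5 = 42.55
Contribution 2: 0.54 * 67.3 = 36.342
RON_blend = 42.55 + 36.342 = 78.892

78.892


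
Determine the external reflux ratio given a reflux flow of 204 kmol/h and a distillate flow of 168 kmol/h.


Reflux ratio definition: R = L / D (liquid returned / distillate withdrawn)
L = 204 kmol/h, D = 168 kmol/h
R = 204 / 168 = 1.214

1.214


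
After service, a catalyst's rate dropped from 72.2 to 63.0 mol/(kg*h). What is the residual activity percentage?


Activity (%) = (rate_used / rate_fresh) * 100
rate_used = 63.0, rate_fresh = 72.2
= (63.0 / 72.2) * 100
= 0.8726 * 100 = 87.26

87.26 %


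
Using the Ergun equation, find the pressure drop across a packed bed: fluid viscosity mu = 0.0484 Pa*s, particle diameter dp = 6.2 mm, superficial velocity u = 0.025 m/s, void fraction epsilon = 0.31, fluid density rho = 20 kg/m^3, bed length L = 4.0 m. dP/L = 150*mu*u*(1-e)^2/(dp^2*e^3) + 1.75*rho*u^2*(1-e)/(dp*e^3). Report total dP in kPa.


dp = 6.2 mm = 0.0062 m
Viscous term = 150*0.0484*0.025*(1-0.31)^2 / (0.0062^2*0.31^3) = 75458.2
Inertial term = 1.75*20*0.025^2*(1-0.31) / (0.0062*0.31^3) = 81.7185
dP/L = 75458.2 + 81.7185 = 75539.9 Pa/m
dP = 75539.9 * 4.0 / 1000 = 302.2 kPa

302.2 kPa


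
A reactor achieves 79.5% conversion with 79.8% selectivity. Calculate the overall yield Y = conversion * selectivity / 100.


Overall yield = conversion (%) * selectivity (%) / 100
Conversion = 79.5%, Selectivity = 79.8%
Y = 79.5 * 79.8 / 100
= 63.441 %

63.441 %


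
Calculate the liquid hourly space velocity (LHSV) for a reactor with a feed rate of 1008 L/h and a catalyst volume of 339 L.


LHSV = volumetric feed rate / catalyst volume
= 1008 L/h / 339 L
= 2.973 h^-1

2.973 h^-1


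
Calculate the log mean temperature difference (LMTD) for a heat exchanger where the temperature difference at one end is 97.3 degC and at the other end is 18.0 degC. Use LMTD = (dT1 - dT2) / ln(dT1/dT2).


LMTD = (dT1 - dT2) / ln(dT1/dT2)
= (97.3 - 18.0) / ln(97.3 / 18.0) = 79.3 / 1.68743 = 46.99

46.99 degC


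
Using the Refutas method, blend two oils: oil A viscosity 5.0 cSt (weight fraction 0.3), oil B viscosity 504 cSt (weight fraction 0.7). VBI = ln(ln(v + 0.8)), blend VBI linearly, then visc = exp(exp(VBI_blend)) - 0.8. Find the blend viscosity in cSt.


Refutas method: VBN_i = 14.534*ln(ln(visc_i + 0.8)) + 10.975, blended linearly by mass fraction; since VBN is linear in VBI_i = ln(ln(visc_i + 0.8)) and the fractions sum to 1, blend VBI directly: visc = exp(exp(VBI_blend)) - 0.8
VBI_1 = ln(ln(5.0 + 0.8)) = 0.564096
VBI_2 = ln(ln(504 + 0.8)) = 1.82844
VBI_blend = 0.3 * 0.564096 + 0.7 * 1.82844 = 1.44914
visc_blend = exp(exp(1.44914)) - 0.8 = 69.97

69.97 cSt


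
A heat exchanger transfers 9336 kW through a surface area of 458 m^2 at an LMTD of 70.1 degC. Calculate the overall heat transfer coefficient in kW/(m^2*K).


From Q = U*A*LMTD, U = Q / (A * LMTD)
U = 9336 / (458 * 70.1) = 9336 / 32105.8 = 0.2908

0.2908 kW/(m^2*K)


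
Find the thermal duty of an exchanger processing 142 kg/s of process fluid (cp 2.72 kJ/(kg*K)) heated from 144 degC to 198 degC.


Q = m_dot * cp * delta_T
delta_T = 198 - 144 = 54 K
Q = 142 * 2.72 * 54
= 386.24 * 54
= 20856.96 kW

20856.96 kW


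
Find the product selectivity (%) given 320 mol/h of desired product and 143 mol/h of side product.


Selectivity = desired / (desired + undesired) * 100
Total products = 320 + 143 = 463 mol/h
S = 320 / 463 * 100
= 0.6911 * 100
= 69.11 %

69.11 %


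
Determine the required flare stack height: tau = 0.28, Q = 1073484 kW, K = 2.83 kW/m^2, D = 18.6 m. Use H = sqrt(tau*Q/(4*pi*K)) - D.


tau*Q/(4*pi*K) = 0.28 * 1073484 / (4 * pi * 2.83) = 8451.96
sqrt(8451.96) = 91.9345
H = 91.9345 - 18.6 = 73.33

73.33 m


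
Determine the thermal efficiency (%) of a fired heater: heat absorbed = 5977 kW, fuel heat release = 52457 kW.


Furnace efficiency = Q_absorbed / Q_fuel * 100
= 5977 / 52457 * 100 = 11.39

11.39 %


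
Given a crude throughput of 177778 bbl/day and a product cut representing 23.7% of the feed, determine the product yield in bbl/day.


Crude throughput = 177778 bbl/day
Fraction yield = 23.7%
yield = throughput * fraction / 100
yield = 177778 * 23.7 / 100 = 42133.386

42133.386 bbl/day


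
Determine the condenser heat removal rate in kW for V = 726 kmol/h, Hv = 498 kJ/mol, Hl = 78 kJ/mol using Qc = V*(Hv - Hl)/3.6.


Qc = 726 * (498 - 78) / 3.6 = 726 * 420 / 3.6 = 84700

84700 kW


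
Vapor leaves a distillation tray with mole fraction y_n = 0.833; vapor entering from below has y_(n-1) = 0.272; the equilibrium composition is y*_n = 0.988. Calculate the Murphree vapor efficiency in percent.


Murphree vapor efficiency: EMV = (y_n - y_(n-1)) / (y*_n - y_(n-1)) * 100
EMV = (0.833 - 0.272) / (0.988 - 0.272) * 100 = 0.561 / 0.716 * 100 = 78.35

78.35 %


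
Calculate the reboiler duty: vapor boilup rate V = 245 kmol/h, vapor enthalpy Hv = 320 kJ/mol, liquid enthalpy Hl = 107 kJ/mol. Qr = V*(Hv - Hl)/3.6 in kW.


Qr = 245 * (320 - 107) / 3.6 = 245 * 213 / 3.6 = 14500

14500 kW


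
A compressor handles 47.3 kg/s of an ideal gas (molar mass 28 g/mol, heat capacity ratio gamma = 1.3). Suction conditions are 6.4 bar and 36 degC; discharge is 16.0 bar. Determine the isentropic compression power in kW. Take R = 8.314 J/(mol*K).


Isentropic work: W = m*(gamma/(gamma-1))*(R*T1/MW)*((P2/P1)^((gamma-1)/gamma) - 1)
T1 = 36 + 273.15 = 309.15 K
Pressure ratio = 16.0 / 6.4 = 2.5
Exponent = (1.3 - 1)/1.3 = 0.230769
(P2/P1)^exp - 1 = 2.5^0.230769 - 1 = 0.23547
W = 47.3 * 1.3 / 0.3 * 8.314 * 309.15 / 28 * 0.23547 = 4430

4430 kW


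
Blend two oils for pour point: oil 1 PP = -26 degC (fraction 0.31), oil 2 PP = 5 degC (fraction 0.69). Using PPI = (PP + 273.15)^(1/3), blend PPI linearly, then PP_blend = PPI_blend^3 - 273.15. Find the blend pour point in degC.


PPI_1 = (-26 + 273.15)^(1/3) = 6.275575
PPI_2 = (5 + 273.15)^(1/3) = 6.527693
PPI_blend = 0.31 * 6.275575 + 0.69 * 6.527693 = 6.449536
PP_blend = 6.449536^3 - 273.15 = 268.2782 - 273.15 = -4.87

-4.87 degC


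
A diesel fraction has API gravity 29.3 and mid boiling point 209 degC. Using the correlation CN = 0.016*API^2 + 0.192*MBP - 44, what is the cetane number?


CN = 0.016 * 29.3^2 + 0.192 * 209 - 44
CN = 13.73584 + 40.128 - 44 = 9.86384

9.86384


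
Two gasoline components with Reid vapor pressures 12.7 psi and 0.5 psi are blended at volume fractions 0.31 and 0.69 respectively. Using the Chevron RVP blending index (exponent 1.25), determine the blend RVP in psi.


Chevron index: RVP_blend = (sum xi*RVPi^1.25)^(1/1.25)
RVP^1.25 terms: 0.31 * 12.7^1.25 + 0.69 * 0.5^1.25 = 7.72229
RVP_blend = 7.72229^(1/1.25) = 5.131

5.131 psi


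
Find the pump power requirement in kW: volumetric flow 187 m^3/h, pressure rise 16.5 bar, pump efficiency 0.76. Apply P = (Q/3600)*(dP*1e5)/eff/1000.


Q = 187 / 3600 = 0.0519444 m^3/s
P = 0.0519444 * (16.5 * 1e5) / 0.76 / 1000 = 112.8

112.8 kW


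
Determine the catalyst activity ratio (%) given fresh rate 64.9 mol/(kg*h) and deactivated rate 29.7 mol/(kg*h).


Activity (%) = (rate_used / rate_fresh) * 100
rate_used = 29.7, rate_fresh = 64.9
= (29.7 / 64.9) * 100
= 0.4576 * 100 = 45.76

45.76 %


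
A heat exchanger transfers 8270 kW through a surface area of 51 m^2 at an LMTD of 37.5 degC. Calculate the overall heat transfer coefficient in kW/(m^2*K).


From Q = U*A*LMTD, U = Q / (A * LMTD)
U = 8270 / (51 * 37.5) = 8270 / 1912.5 = 4.324

4.324 kW/(m^2*K)


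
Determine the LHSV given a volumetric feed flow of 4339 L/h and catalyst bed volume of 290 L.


LHSV = volumetric feed rate / catalyst volume
= 4339 L/h / 290 L
= 14.96 h^-1

14.96 h^-1


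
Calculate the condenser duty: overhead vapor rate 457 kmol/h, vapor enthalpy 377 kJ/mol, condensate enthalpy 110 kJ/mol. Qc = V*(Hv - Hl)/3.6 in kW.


Qc = 457 * (377 - 110) / 3.6 = 457 * 267 / 3.6 = 33890

33890 kW


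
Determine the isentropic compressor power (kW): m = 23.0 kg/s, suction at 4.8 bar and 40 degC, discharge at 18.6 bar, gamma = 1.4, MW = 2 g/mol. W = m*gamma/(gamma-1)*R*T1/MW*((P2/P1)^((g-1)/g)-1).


Isentropic work: W = m*(gamma/(gamma-1))*(R*T1/MW)*((P2/P1)^((gamma-1)/gamma) - 1)
T1 = 40 + 273.15 = 313.15 K
Pressure ratio = 18.6 / 4.8 = 3.875
Exponent = (1.4 - 1)/1.4 = 0.285714
(P2/P1)^exp - 1 = 3.875^0.285714 - 1 = 0.472575
W = 23.0 * 1.4 / 0.4 * 8.314 * 313.15 / 2 * 0.472575 = 49520

49520 kW


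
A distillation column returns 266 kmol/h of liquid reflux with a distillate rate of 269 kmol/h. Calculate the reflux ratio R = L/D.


Reflux ratio definition: R = L / D (liquid returned / distillate withdrawn)
L = 266 kmol/h, D = 269 kmol/h
R = 266 / 269 = 0.9888

0.9888
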